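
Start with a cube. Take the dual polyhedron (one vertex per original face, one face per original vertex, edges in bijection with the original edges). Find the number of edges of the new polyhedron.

12

The base solid has V = 8, E = 12, F = 6.
The dual swaps V and F and preserves E: V′ = F = 6, E′ = E = 12, F′ = V = 8.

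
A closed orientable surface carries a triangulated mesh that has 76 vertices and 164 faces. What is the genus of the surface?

4

Every face is a triangle, so 2E = 3·164 = 492, giving E = 246.
χ = V − E + F = 76 − 246 + 164 = -6.
For a closed orientable surface χ = 2 − 2g, so g = (2 − (-6))/2 = 4.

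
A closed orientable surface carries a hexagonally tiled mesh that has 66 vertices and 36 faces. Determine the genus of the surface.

4

Every face is a hexagon, so 2E = 6·36 = 216, giving E = 108.
χ = V − E + F = 66 − 108 + 36 = -6.
For a closed orientable surface χ = 2 − 2g, so g = (2 − (-6))/2 = 4.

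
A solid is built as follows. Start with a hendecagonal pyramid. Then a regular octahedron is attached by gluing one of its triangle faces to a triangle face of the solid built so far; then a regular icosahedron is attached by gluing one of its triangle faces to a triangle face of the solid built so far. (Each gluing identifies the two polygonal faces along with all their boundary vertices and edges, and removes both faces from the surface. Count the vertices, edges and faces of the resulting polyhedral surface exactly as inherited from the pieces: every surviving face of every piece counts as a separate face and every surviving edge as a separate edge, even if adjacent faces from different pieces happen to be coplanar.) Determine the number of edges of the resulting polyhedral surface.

58

A hendecagonal pyramid: V=12, E=22, F=12.
Attach a regular octahedron (V=6, E=12, F=8) along a 3-gon: merge 3 vertices and 3 edges, delete both glued faces → V=15, E=31, F=18.
Attach a regular icosahedron (V=12, E=30, F=20) along a 3-gon: merge 3 vertices and 3 edges, delete both glued faces → V=24, E=58, F=36.
Check: V − E + F = 24 − 58 + 36 = 2.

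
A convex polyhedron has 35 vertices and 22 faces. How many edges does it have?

Here V − E + F = 2.
E = V + F − (2) = 35 + 22 − (2) = 55.

55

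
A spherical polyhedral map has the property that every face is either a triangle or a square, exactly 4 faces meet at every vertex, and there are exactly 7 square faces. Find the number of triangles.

8

Let x be the number of triangles; then F = 7 + x.
Edge–face incidences: 2E = 4·7 + 3·x = 28 + 3x.
Every vertex has degree 4, so 4V = 2E.
Euler: V − E + F = 2 ⇒ (2E)/4 − E + (7 + x) = 2.
Multiply by 8: 2·(2E) − 4·(2E) + 8·(7 + x) = 16, i.e. 56 + 8x − 2·(28 + 3x) = 16.
Collecting terms: 2x = 16, so x = 8.
Then 2E = 28 + 3·8 = 52, so E = 26, V = 2E/4 = 13, F = 7 + 8 = 15.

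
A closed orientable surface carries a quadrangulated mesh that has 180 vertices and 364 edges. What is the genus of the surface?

2

Every face is a square and each edge borders two faces, so 4F = 2·364, giving F = 182.
χ = V − E + F = 180 − 364 + 182 = -2.
For a closed orientable surface χ = 2 − 2g, so g = (2 − (-2))/2 = 2.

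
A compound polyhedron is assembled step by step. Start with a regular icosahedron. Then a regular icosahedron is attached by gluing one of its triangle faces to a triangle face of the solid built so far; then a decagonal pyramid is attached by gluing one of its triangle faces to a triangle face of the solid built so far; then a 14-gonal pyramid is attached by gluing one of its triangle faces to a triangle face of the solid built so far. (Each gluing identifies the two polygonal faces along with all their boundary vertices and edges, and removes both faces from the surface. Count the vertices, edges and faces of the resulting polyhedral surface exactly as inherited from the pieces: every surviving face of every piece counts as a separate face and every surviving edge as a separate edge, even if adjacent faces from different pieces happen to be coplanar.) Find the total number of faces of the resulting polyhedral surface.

60

A regular icosahedron: V=12, E=30, F=20.
Attach a regular icosahedron (V=12, E=30, F=20) along a 3-gon: merge 3 vertices and 3 edges, delete both glued faces → V=21, E=57, F=38.
Attach a decagonal pyramid (V=11, E=20, F=11) along a 3-gon: merge 3 vertices and 3 edges, delete both glued faces → V=29, E=74, F=47.
Attach a 14-gonal pyramid (V=15, E=28, F=15) along a 3-gon: merge 3 vertices and 3 edges, delete both glued faces → V=41, E=99, F=60.
Check: V − E + F = 41 − 99 + 60 = 2.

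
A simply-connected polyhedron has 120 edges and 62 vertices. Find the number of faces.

60

Here V − E + F = 2.
F = 2 − V + E = 2 − 62 + 120 = 60.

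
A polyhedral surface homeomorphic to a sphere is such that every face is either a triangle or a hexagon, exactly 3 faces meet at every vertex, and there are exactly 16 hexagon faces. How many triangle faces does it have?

4

Let x be the number of triangles; then F = 16 + x.
Edge–face incidences: 2E = 6·16 + 3·x = 96 + 3x.
Every vertex has degree 3, so 3V = 2E.
Euler: V − E + F = 2 ⇒ (2E)/3 − E + (16 + x) = 2.
Multiply by 6: 2·(2E) − 3·(2E) + 6·(16 + x) = 12, i.e. 96 + 6x − (96 + 3x) = 12.
Collecting terms: 3x = 12, so x = 4.
Then 2E = 96 + 3·4 = 108, so E = 54, V = 2E/3 = 36, F = 16 + 4 = 20.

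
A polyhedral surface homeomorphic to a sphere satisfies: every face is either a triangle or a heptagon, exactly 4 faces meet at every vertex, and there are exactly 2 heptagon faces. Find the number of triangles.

Let x be the number of triangles; then F = 2 + x.
Edge–face incidences: 2E = 7·2 + 3·x = 14 + 3x.
Every vertex has degree 4, so 4V = 2E.
Euler: V − E + F = 2 ⇒ (2E)/4 − E + (2 + x) = 2.
Multiply by 8: 2·(2E) − 4·(2E) + 8·(2 + x) = 16, i.e. 16 + 8x − 2·(14 + 3x) = 16.
Collecting terms: 2x − 12 = 16, so 2x = 28, so x = 14.
Then 2E = 14 + 3·14 = 56, so E = 28, V = 2E/4 = 14, F = 2 + 14 = 16.

14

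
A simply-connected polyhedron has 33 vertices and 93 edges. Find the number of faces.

62

Here V − E + F = 2.
F = 2 − V + E = 2 − 33 + 93 = 62.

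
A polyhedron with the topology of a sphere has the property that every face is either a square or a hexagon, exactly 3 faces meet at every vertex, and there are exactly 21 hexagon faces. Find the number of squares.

Let x be the number of squares; then F = 21 + x.
Edge–face incidences: 2E = 6·21 + 4·x = 126 + 4x.
Every vertex has degree 3, so 3V = 2E.
Euler: V − E + F = 2 ⇒ (2E)/3 − E + (21 + x) = 2.
Multiply by 6: 2·(2E) − 3·(2E) + 6·(21 + x) = 12, i.e. 126 + 6x − (126 + 4x) = 12.
Collecting terms: 2x = 12, so x = 6.
Then 2E = 126 + 4·6 = 150, so E = 75, V = 2E/3 = 50, F = 21 + 6 = 27.

6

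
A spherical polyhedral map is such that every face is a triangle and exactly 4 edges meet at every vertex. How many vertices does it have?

Each face has 3 edges and each edge borders two faces, so 2E = 3F.
Each vertex has degree 4, so 4V = 2E and hence V = 3F/4.
Euler: V − E + F = 2 ⇒ (3F/4) − (3F/2) + F = 2.
Multiply by 8: (6 − 12 + 8)F = 16, i.e. 2F = 16.
So F = 8, E = 3·8/2 = 12, V = 3·8/4 = 6.

6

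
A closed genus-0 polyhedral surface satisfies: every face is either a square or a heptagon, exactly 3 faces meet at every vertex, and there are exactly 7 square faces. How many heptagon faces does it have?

2

Let x be the number of heptagons; then F = 7 + x.
Edge–face incidences: 2E = 4·7 + 7·x = 28 + 7x.
Every vertex has degree 3, so 3V = 2E.
Euler: V − E + F = 2 ⇒ (2E)/3 − E + (7 + x) = 2.
Multiply by 6: 2·(2E) − 3·(2E) + 6·(7 + x) = 12, i.e. 42 + 6x − (28 + 7x) = 12.
Collecting terms: −x + 14 = 12, so −x = −2, so x = 2.
Then 2E = 28 + 7·2 = 42, so E = 21, V = 2E/3 = 14, F = 7 + 2 = 9.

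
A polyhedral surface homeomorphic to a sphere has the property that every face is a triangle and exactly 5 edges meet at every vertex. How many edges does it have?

30

Each face has 3 edges and each edge borders two faces, so 2E = 3F.
Each vertex has degree 5, so 5V = 2E and hence V = 3F/5.
Euler: V − E + F = 2 ⇒ (3F/5) − (3F/2) + F = 2.
Multiply by 10: (6 − 15 + 10)F = 20, i.e. 1F = 20.
So F = 20, E = 3·20/2 = 30, V = 3·20/5 = 12.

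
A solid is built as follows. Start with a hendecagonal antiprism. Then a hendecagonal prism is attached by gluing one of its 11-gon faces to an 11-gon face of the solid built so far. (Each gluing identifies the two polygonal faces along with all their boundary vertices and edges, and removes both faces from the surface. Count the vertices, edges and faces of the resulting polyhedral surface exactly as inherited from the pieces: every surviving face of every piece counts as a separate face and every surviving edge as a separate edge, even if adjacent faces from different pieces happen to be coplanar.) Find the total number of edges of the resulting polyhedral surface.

A hendecagonal antiprism: V=22, E=44, F=24.
Attach a hendecagonal prism (V=22, E=33, F=13) along an 11-gon: merge 11 vertices and 11 edges, delete both glued faces → V=33, E=66, F=35.
Check: V − E + F = 33 − 66 + 35 = 2.

66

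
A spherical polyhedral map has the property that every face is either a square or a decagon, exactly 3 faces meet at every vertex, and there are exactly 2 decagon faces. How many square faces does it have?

Let x be the number of squares; then F = 2 + x.
Edge–face incidences: 2E = 10·2 + 4·x = 20 + 4x.
Every vertex has degree 3, so 3V = 2E.
Euler: V − E + F = 2 ⇒ (2E)/3 − E + (2 + x) = 2.
Multiply by 6: 2·(2E) − 3·(2E) + 6·(2 + x) = 12, i.e. 12 + 6x − (20 + 4x) = 12.
Collecting terms: 2x − 8 = 12, so 2x = 20, so x = 10.
Then 2E = 20 + 4·10 = 60, so E = 30, V = 2E/3 = 20, F = 2 + 10 = 12.

10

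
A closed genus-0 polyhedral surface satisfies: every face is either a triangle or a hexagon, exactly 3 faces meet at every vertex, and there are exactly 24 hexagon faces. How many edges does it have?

78

Let x be the number of triangles; then F = 24 + x.
Edge–face incidences: 2E = 6·24 + 3·x = 144 + 3x.
Every vertex has degree 3, so 3V = 2E.
Euler: V − E + F = 2 ⇒ (2E)/3 − E + (24 + x) = 2.
Multiply by 6: 2·(2E) − 3·(2E) + 6·(24 + x) = 12, i.e. 144 + 6x − (144 + 3x) = 12.
Collecting terms: 3x = 12, so x = 4.
Then 2E = 144 + 3·4 = 156, so E = 78, V = 2E/3 = 52, F = 24 + 4 = 28.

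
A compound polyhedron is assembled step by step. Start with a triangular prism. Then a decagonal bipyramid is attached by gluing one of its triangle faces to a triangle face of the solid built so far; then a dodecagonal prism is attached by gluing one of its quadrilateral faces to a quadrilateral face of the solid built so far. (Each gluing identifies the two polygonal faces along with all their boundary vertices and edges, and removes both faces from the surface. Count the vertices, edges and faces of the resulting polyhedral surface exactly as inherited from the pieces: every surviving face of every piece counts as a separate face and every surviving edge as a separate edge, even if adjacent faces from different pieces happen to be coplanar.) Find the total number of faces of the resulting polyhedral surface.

35

A triangular prism: V=6, E=9, F=5.
Attach a decagonal bipyramid (V=12, E=30, F=20) along a 3-gon: merge 3 vertices and 3 edges, delete both glued faces → V=15, E=36, F=23.
Attach a dodecagonal prism (V=24, E=36, F=14) along a 4-gon: merge 4 vertices and 4 edges, delete both glued faces → V=35, E=68, F=35.
Check: V − E + F = 35 − 68 + 35 = 2.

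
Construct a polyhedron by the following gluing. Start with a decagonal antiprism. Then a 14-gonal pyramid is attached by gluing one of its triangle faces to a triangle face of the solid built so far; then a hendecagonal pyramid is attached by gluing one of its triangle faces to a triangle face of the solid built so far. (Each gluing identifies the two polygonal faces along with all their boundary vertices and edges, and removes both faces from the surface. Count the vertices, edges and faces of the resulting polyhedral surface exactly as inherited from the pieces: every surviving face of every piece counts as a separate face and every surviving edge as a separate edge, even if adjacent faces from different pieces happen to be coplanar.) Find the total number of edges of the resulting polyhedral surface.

A decagonal antiprism: V=20, E=40, F=22.
Attach a 14-gonal pyramid (V=15, E=28, F=15) along a 3-gon: merge 3 vertices and 3 edges, delete both glued faces → V=32, E=65, F=35.
Attach a hendecagonal pyramid (V=12, E=22, F=12) along a 3-gon: merge 3 vertices and 3 edges, delete both glued faces → V=41, E=84, F=45.
Check: V − E + F = 41 − 84 + 45 = 2.

84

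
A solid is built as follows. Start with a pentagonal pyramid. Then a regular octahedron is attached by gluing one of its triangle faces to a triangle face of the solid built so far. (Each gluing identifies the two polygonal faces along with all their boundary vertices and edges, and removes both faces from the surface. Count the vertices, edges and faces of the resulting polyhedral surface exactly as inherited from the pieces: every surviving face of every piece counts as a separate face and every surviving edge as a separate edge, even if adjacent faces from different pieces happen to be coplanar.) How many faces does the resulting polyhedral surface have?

A pentagonal pyramid: V=6, E=10, F=6.
Attach a regular octahedron (V=6, E=12, F=8) along a 3-gon: merge 3 vertices and 3 edges, delete both glued faces → V=9, E=19, F=12.
Check: V − E + F = 9 − 19 + 12 = 2.

12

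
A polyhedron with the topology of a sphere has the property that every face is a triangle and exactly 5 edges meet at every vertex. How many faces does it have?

Each face has 3 edges and each edge borders two faces, so 2E = 3F.
Each vertex has degree 5, so 5V = 2E and hence V = 3F/5.
Euler: V − E + F = 2 ⇒ (3F/5) − (3F/2) + F = 2.
Multiply by 10: (6 − 15 + 10)F = 20, i.e. 1F = 20.
So F = 20, E = 3·20/2 = 30, V = 3·20/5 = 12.

20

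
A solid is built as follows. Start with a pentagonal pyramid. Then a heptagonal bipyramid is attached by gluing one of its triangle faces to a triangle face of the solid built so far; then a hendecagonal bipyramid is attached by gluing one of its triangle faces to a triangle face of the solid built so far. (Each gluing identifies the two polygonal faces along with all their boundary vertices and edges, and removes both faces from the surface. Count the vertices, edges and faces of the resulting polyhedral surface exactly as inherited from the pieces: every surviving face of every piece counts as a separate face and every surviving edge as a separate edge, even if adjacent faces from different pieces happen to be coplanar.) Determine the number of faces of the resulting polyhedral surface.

38

A pentagonal pyramid: V=6, E=10, F=6.
Attach a heptagonal bipyramid (V=9, E=21, F=14) along a 3-gon: merge 3 vertices and 3 edges, delete both glued faces → V=12, E=28, F=18.
Attach a hendecagonal bipyramid (V=13, E=33, F=22) along a 3-gon: merge 3 vertices and 3 edges, delete both glued faces → V=22, E=58, F=38.
Check: V − E + F = 22 − 58 + 38 = 2.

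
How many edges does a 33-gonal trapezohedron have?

132

The n-trapezohedron (dual of the n-antiprism) has V = 2·33 + 2 = 68, E = 4·33 = 132, F = 2·33 = 66.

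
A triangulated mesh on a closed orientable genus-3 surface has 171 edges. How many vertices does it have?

χ = 2 − 2·3 = -4, and every face is a triangle so 3F = 2E.
F = 2E/3 = 114. Then V = -4 + E − F = -4 + 171 − 114 = 53.

53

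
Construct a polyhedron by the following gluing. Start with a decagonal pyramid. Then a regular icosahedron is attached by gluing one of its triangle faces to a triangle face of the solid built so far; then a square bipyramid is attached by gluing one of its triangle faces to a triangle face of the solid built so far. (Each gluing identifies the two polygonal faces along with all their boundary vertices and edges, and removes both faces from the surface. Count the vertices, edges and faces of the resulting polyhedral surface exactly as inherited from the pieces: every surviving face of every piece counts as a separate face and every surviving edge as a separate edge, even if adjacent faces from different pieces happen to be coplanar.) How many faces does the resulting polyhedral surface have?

35

A decagonal pyramid: V=11, E=20, F=11.
Attach a regular icosahedron (V=12, E=30, F=20) along a 3-gon: merge 3 vertices and 3 edges, delete both glued faces → V=20, E=47, F=29.
Attach a square bipyramid (V=6, E=12, F=8) along a 3-gon: merge 3 vertices and 3 edges, delete both glued faces → V=23, E=56, F=35.
Check: V − E + F = 23 − 56 + 35 = 2.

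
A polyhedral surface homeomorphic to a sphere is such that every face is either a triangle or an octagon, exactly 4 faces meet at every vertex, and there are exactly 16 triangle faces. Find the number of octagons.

2

Let x be the number of octagons; then F = 16 + x.
Edge–face incidences: 2E = 3·16 + 8·x = 48 + 8x.
Every vertex has degree 4, so 4V = 2E.
Euler: V − E + F = 2 ⇒ (2E)/4 − E + (16 + x) = 2.
Multiply by 8: 2·(2E) − 4·(2E) + 8·(16 + x) = 16, i.e. 128 + 8x − 2·(48 + 8x) = 16.
Collecting terms: −8x + 32 = 16, so −8x = −16, so x = 2.
Then 2E = 48 + 8·2 = 64, so E = 32, V = 2E/4 = 16, F = 16 + 2 = 18.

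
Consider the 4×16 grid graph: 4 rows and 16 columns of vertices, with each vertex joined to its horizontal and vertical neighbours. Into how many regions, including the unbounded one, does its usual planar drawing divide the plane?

The grid has V = 4·16 = 64 vertices and E = 4·15 + 16·3 = 108 edges.
F = 2 − V + E = 2 − 64 + 108 = 46.

46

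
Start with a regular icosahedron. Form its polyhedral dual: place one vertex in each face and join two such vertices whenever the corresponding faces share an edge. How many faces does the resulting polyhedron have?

The base solid has V = 12, E = 30, F = 20.
The dual swaps V and F and preserves E: V′ = F = 20, E′ = E = 30, F′ = V = 12.

12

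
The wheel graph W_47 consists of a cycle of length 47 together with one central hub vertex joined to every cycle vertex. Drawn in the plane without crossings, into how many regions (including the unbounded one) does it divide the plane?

48

W_47 has V = 47 + 1 = 48 vertices and E = 2·47 = 94 edges.
By Euler's formula F = 2 − V + E = 2 − 48 + 94 = 48.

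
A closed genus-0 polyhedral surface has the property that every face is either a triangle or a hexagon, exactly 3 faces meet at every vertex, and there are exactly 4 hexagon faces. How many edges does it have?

18

Let x be the number of triangles; then F = 4 + x.
Edge–face incidences: 2E = 6·4 + 3·x = 24 + 3x.
Every vertex has degree 3, so 3V = 2E.
Euler: V − E + F = 2 ⇒ (2E)/3 − E + (4 + x) = 2.
Multiply by 6: 2·(2E) − 3·(2E) + 6·(4 + x) = 12, i.e. 24 + 6x − (24 + 3x) = 12.
Collecting terms: 3x = 12, so x = 4.
Then 2E = 24 + 3·4 = 36, so E = 18, V = 2E/3 = 12, F = 4 + 4 = 8.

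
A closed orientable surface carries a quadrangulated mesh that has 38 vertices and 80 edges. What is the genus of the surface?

Every face is a square and each edge borders two faces, so 4F = 2·80, giving F = 40.
χ = V − E + F = 38 − 80 + 40 = -2.
For a closed orientable surface χ = 2 − 2g, so g = (2 − (-2))/2 = 2.

2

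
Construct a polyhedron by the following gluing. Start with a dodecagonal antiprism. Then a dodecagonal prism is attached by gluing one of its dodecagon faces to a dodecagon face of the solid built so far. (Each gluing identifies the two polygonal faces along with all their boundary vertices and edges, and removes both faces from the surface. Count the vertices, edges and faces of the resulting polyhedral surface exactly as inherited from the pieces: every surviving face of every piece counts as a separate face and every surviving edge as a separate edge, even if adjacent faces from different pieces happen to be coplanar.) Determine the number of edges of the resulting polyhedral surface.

72

A dodecagonal antiprism: V=24, E=48, F=26.
Attach a dodecagonal prism (V=24, E=36, F=14) along a 12-gon: merge 12 vertices and 12 edges, delete both glued faces → V=36, E=72, F=38.
Check: V − E + F = 36 − 72 + 38 = 2.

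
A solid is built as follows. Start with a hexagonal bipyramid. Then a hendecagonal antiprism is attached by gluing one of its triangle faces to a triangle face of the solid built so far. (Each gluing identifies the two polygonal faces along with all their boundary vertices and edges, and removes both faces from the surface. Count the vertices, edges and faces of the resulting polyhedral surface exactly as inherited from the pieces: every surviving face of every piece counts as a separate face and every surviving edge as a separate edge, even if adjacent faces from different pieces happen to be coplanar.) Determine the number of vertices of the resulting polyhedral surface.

A hexagonal bipyramid: V=8, E=18, F=12.
Attach a hendecagonal antiprism (V=22, E=44, F=24) along a 3-gon: merge 3 vertices and 3 edges, delete both glued faces → V=27, E=59, F=34.
Check: V − E + F = 27 − 59 + 34 = 2.

27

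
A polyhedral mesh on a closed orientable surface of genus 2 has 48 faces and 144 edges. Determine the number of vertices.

94

For a closed orientable surface of genus 2, χ = 2 − 2·2 = -2.
V = -2 + E − F = -2 + 144 − 48 = 94.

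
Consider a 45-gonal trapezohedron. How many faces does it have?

90

The n-trapezohedron (dual of the n-antiprism) has V = 2·45 + 2 = 92, E = 4·45 = 180, F = 2·45 = 90.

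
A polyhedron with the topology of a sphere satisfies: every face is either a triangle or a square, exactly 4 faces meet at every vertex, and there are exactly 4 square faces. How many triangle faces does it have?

Let x be the number of triangles; then F = 4 + x.
Edge–face incidences: 2E = 4·4 + 3·x = 16 + 3x.
Every vertex has degree 4, so 4V = 2E.
Euler: V − E + F = 2 ⇒ (2E)/4 − E + (4 + x) = 2.
Multiply by 8: 2·(2E) − 4·(2E) + 8·(4 + x) = 16, i.e. 32 + 8x − 2·(16 + 3x) = 16.
Collecting terms: 2x = 16, so x = 8.
Then 2E = 16 + 3·8 = 40, so E = 20, V = 2E/4 = 10, F = 4 + 8 = 12.

8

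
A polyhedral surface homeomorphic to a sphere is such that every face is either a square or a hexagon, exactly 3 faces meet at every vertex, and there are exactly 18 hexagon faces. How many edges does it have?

Let x be the number of squares; then F = 18 + x.
Edge–face incidences: 2E = 6·18 + 4·x = 108 + 4x.
Every vertex has degree 3, so 3V = 2E.
Euler: V − E + F = 2 ⇒ (2E)/3 − E + (18 + x) = 2.
Multiply by 6: 2·(2E) − 3·(2E) + 6·(18 + x) = 12, i.e. 108 + 6x − (108 + 4x) = 12.
Collecting terms: 2x = 12, so x = 6.
Then 2E = 108 + 4·6 = 132, so E = 66, V = 2E/3 = 44, F = 18 + 6 = 24.

66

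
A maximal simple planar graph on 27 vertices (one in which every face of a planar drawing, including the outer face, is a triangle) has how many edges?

75

In a plane triangulation 3F = 2E and V − E + F = 2, so E = 3V − 6 = 3·27 − 6 = 75.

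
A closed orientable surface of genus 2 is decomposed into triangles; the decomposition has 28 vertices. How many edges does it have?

90

χ = 2 − 2·2 = -2, and every face is a triangle so 3F = 2E.
V − E + F = -2 with E = 3F/2 gives 28 − (3/2 − 1)·F = -2, so F = 60 and E = 90.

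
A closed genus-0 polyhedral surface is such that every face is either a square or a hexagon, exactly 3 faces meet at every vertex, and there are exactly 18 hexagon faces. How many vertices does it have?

Let x be the number of squares; then F = 18 + x.
Edge–face incidences: 2E = 6·18 + 4·x = 108 + 4x.
Every vertex has degree 3, so 3V = 2E.
Euler: V − E + F = 2 ⇒ (2E)/3 − E + (18 + x) = 2.
Multiply by 6: 2·(2E) − 3·(2E) + 6·(18 + x) = 12, i.e. 108 + 6x − (108 + 4x) = 12.
Collecting terms: 2x = 12, so x = 6.
Then 2E = 108 + 4·6 = 132, so E = 66, V = 2E/3 = 44, F = 18 + 6 = 24.

44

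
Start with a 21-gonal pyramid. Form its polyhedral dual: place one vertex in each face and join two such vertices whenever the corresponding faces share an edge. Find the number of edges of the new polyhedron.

42

The base solid has V = 22, E = 42, F = 22.
The dual swaps V and F and preserves E: V′ = F = 22, E′ = E = 42, F′ = V = 22.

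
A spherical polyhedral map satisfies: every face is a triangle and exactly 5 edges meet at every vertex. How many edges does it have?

30

Each face has 3 edges and each edge borders two faces, so 2E = 3F.
Each vertex has degree 5, so 5V = 2E and hence V = 3F/5.
Euler: V − E + F = 2 ⇒ (3F/5) − (3F/2) + F = 2.
Multiply by 10: (6 − 15 + 10)F = 20, i.e. 1F = 20.
So F = 20, E = 3·20/2 = 30, V = 3·20/5 = 12.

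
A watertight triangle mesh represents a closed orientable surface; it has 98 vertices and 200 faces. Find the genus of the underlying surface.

2

Every face is a triangle, so 2E = 3·200 = 600, giving E = 300.
χ = V − E + F = 98 − 300 + 200 = -2.
For a closed orientable surface χ = 2 − 2g, so g = (2 − (-2))/2 = 2.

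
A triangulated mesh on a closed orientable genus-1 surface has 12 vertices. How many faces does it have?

χ = 2 − 2·1 = 0, and every face is a triangle so 3F = 2E.
V − E + F = 0 with E = 3F/2 gives 12 − (3/2 − 1)·F = 0, so F = 24 and E = 36.

24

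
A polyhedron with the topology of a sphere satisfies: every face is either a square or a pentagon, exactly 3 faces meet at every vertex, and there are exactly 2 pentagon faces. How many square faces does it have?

Let x be the number of squares; then F = 2 + x.
Edge–face incidences: 2E = 5·2 + 4·x = 10 + 4x.
Every vertex has degree 3, so 3V = 2E.
Euler: V − E + F = 2 ⇒ (2E)/3 − E + (2 + x) = 2.
Multiply by 6: 2·(2E) − 3·(2E) + 6·(2 + x) = 12, i.e. 12 + 6x − (10 + 4x) = 12.
Collecting terms: 2x + 2 = 12, so 2x = 10, so x = 5.
Then 2E = 10 + 4·5 = 30, so E = 15, V = 2E/3 = 10, F = 2 + 5 = 7.

5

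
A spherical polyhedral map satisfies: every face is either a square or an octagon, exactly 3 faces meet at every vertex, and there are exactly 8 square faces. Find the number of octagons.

2

Let x be the number of octagons; then F = 8 + x.
Edge–face incidences: 2E = 4·8 + 8·x = 32 + 8x.
Every vertex has degree 3, so 3V = 2E.
Euler: V − E + F = 2 ⇒ (2E)/3 − E + (8 + x) = 2.
Multiply by 6: 2·(2E) − 3·(2E) + 6·(8 + x) = 12, i.e. 48 + 6x − (32 + 8x) = 12.
Collecting terms: −2x + 16 = 12, so −2x = −4, so x = 2.
Then 2E = 32 + 8·2 = 48, so E = 24, V = 2E/3 = 16, F = 8 + 2 = 10.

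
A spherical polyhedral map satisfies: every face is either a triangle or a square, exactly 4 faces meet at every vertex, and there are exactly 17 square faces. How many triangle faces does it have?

8

Let x be the number of triangles; then F = 17 + x.
Edge–face incidences: 2E = 4·17 + 3·x = 68 + 3x.
Every vertex has degree 4, so 4V = 2E.
Euler: V − E + F = 2 ⇒ (2E)/4 − E + (17 + x) = 2.
Multiply by 8: 2·(2E) − 4·(2E) + 8·(17 + x) = 16, i.e. 136 + 8x − 2·(68 + 3x) = 16.
Collecting terms: 2x = 16, so x = 8.
Then 2E = 68 + 3·8 = 92, so E = 46, V = 2E/4 = 23, F = 17 + 8 = 25.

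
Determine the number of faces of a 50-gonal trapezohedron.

The n-trapezohedron (dual of the n-antiprism) has V = 2·50 + 2 = 102, E = 4·50 = 200, F = 2·50 = 100.

100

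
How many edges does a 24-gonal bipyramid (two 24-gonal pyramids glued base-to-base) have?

72

A bipyramid over an n-gon has 2n triangular faces and n + 2 vertices: V = 24 + 2 = 26, E = 3·24 = 72, F = 2·24 = 48.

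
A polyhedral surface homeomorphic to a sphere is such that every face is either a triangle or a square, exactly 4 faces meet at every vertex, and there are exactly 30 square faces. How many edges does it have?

Let x be the number of triangles; then F = 30 + x.
Edge–face incidences: 2E = 4·30 + 3·x = 120 + 3x.
Every vertex has degree 4, so 4V = 2E.
Euler: V − E + F = 2 ⇒ (2E)/4 − E + (30 + x) = 2.
Multiply by 8: 2·(2E) − 4·(2E) + 8·(30 + x) = 16, i.e. 240 + 8x − 2·(120 + 3x) = 16.
Collecting terms: 2x = 16, so x = 8.
Then 2E = 120 + 3·8 = 144, so E = 72, V = 2E/4 = 36, F = 30 + 8 = 38.

72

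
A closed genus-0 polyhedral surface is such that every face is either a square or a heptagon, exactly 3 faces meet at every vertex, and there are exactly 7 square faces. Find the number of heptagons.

2

Let x be the number of heptagons; then F = 7 + x.
Edge–face incidences: 2E = 4·7 + 7·x = 28 + 7x.
Every vertex has degree 3, so 3V = 2E.
Euler: V − E + F = 2 ⇒ (2E)/3 − E + (7 + x) = 2.
Multiply by 6: 2·(2E) − 3·(2E) + 6·(7 + x) = 12, i.e. 42 + 6x − (28 + 7x) = 12.
Collecting terms: −x + 14 = 12, so −x = −2, so x = 2.
Then 2E = 28 + 7·2 = 42, so E = 21, V = 2E/3 = 14, F = 7 + 2 = 9.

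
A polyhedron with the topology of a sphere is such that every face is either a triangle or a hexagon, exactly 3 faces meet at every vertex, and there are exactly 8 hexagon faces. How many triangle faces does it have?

Let x be the number of triangles; then F = 8 + x.
Edge–face incidences: 2E = 6·8 + 3·x = 48 + 3x.
Every vertex has degree 3, so 3V = 2E.
Euler: V − E + F = 2 ⇒ (2E)/3 − E + (8 + x) = 2.
Multiply by 6: 2·(2E) − 3·(2E) + 6·(8 + x) = 12, i.e. 48 + 6x − (48 + 3x) = 12.
Collecting terms: 3x = 12, so x = 4.
Then 2E = 48 + 3·4 = 60, so E = 30, V = 2E/3 = 20, F = 8 + 4 = 12.

4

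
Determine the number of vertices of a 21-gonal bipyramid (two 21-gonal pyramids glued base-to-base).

23

A bipyramid over an n-gon has 2n triangular faces and n + 2 vertices: V = 21 + 2 = 23, E = 3·21 = 63, F = 2·21 = 42.
Check: V − E + F = 23 − 63 + 42 = 2.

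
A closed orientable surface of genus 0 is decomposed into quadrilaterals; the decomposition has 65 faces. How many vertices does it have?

67

χ = 2 − 2·0 = 2, and every face is a square so 4F = 2E.
E = 4·65/2 = 130. Then V = 2 + E − F = 2 + 130 − 65 = 67.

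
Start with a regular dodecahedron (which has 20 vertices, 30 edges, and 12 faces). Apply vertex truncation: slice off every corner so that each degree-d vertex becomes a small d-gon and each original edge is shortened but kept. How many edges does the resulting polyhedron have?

Truncation replaces each original edge-end by a new vertex, so V′ = 2E = 60.
Each original edge survives, and each old vertex of degree d contributes d new edges; summing degrees gives Σd = 2E, so E′ = E + 2E = 3E = 90.
Each original face survives and each original vertex becomes one new face: F′ = F + V = 32.

90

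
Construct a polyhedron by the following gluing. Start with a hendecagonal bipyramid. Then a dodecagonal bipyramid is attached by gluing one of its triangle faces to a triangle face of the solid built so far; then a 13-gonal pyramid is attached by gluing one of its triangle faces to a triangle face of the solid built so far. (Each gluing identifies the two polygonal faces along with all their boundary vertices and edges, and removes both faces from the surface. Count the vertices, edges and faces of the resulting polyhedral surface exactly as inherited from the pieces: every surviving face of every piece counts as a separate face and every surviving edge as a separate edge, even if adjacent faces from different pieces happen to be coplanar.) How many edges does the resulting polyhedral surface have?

A hendecagonal bipyramid: V=13, E=33, F=22.
Attach a dodecagonal bipyramid (V=14, E=36, F=24) along a 3-gon: merge 3 vertices and 3 edges, delete both glued faces → V=24, E=66, F=44.
Attach a 13-gonal pyramid (V=14, E=26, F=14) along a 3-gon: merge 3 vertices and 3 edges, delete both glued faces → V=35, E=89, F=56.
Check: V − E + F = 35 − 89 + 56 = 2.

89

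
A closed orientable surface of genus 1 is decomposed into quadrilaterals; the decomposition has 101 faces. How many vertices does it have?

101

χ = 2 − 2·1 = 0, and every face is a square so 4F = 2E.
E = 4·101/2 = 202. Then V = 0 + E − F = 0 + 202 − 101 = 101.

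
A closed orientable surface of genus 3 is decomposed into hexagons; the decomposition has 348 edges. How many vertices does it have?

228

χ = 2 − 2·3 = -4, and every face is a hexagon so 6F = 2E.
F = 2E/6 = 116. Then V = -4 + E − F = -4 + 348 − 116 = 228.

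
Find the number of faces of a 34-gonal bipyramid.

68

A bipyramid over an n-gon has 2n triangular faces and n + 2 vertices: V = 34 + 2 = 36, E = 3·34 = 102, F = 2·34 = 68.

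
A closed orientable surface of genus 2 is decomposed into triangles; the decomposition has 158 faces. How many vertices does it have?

77

χ = 2 − 2·2 = -2, and every face is a triangle so 3F = 2E.
E = 3·158/2 = 237. Then V = -2 + E − F = -2 + 237 − 158 = 77.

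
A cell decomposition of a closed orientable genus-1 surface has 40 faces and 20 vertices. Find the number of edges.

60

For a closed orientable surface of genus 1, χ = 2 − 2·1 = 0.
E = V + F − (0) = 20 + 40 − (0) = 60.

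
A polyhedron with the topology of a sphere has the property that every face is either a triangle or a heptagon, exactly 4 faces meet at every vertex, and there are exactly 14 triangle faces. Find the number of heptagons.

Let x be the number of heptagons; then F = 14 + x.
Edge–face incidences: 2E = 3·14 + 7·x = 42 + 7x.
Every vertex has degree 4, so 4V = 2E.
Euler: V − E + F = 2 ⇒ (2E)/4 − E + (14 + x) = 2.
Multiply by 8: 2·(2E) − 4·(2E) + 8·(14 + x) = 16, i.e. 112 + 8x − 2·(42 + 7x) = 16.
Collecting terms: −6x + 28 = 16, so −6x = −12, so x = 2.
Then 2E = 42 + 7·2 = 56, so E = 28, V = 2E/4 = 14, F = 14 + 2 = 16.

2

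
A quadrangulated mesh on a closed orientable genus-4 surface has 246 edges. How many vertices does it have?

χ = 2 − 2·4 = -6, and every face is a square so 4F = 2E.
F = 2E/4 = 123. Then V = -6 + E − F = -6 + 246 − 123 = 117.

117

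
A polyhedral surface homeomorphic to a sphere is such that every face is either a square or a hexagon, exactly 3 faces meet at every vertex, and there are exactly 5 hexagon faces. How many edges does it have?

27

Let x be the number of squares; then F = 5 + x.
Edge–face incidences: 2E = 6·5 + 4·x = 30 + 4x.
Every vertex has degree 3, so 3V = 2E.
Euler: V − E + F = 2 ⇒ (2E)/3 − E + (5 + x) = 2.
Multiply by 6: 2·(2E) − 3·(2E) + 6·(5 + x) = 12, i.e. 30 + 6x − (30 + 4x) = 12.
Collecting terms: 2x = 12, so x = 6.
Then 2E = 30 + 4·6 = 54, so E = 27, V = 2E/3 = 18, F = 5 + 6 = 11.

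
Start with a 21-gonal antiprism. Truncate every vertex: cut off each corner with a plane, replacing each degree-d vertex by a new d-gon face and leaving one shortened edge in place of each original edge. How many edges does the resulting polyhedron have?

The base solid has V = 42, E = 84, F = 44.
Truncation replaces each original edge-end by a new vertex, so V′ = 2E = 168.
Each original edge survives, and each old vertex of degree d contributes d new edges; summing degrees gives Σd = 2E, so E′ = E + 2E = 3E = 252.
Each original face survives and each original vertex becomes one new face: F′ = F + V = 86.

252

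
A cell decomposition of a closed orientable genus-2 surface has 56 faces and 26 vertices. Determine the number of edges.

84

For a closed orientable surface of genus 2, χ = 2 − 2·2 = -2.
E = V + F − (-2) = 26 + 56 − (-2) = 84.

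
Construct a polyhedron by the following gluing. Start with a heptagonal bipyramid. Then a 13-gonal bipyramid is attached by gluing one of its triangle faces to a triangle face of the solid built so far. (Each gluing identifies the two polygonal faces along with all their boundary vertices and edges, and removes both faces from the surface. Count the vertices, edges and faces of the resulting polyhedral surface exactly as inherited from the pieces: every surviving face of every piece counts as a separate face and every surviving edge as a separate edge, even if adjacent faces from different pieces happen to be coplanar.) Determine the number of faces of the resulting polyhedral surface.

A heptagonal bipyramid: V=9, E=21, F=14.
Attach a 13-gonal bipyramid (V=15, E=39, F=26) along a 3-gon: merge 3 vertices and 3 edges, delete both glued faces → V=21, E=57, F=38.
Check: V − E + F = 21 − 57 + 38 = 2.

38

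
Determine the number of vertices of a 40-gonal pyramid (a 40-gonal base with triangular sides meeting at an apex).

A pyramid on an n-gon base has one n-gon and n triangles: V = 40 + 1 = 41, E = 2·40 = 80, F = 40 + 1 = 41.

41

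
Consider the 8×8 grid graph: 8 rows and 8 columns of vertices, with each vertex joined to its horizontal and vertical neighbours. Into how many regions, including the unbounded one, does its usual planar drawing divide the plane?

50

The grid has V = 8·8 = 64 vertices and E = 8·7 + 8·7 = 112 edges.
F = 2 − V + E = 2 − 64 + 112 = 50.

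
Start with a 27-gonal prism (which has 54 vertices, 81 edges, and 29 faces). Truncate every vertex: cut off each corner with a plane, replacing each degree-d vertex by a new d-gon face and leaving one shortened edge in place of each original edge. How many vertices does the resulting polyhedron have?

Truncation replaces each original edge-end by a new vertex, so V′ = 2E = 162.
Each original edge survives, and each old vertex of degree d contributes d new edges; summing degrees gives Σd = 2E, so E′ = E + 2E = 3E = 243.
Each original face survives and each original vertex becomes one new face: F′ = F + V = 83.

162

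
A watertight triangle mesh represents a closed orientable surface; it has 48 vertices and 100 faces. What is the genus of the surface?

2

Every face is a triangle, so 2E = 3·100 = 300, giving E = 150.
χ = V − E + F = 48 − 150 + 100 = -2.
For a closed orientable surface χ = 2 − 2g, so g = (2 − (-2))/2 = 2.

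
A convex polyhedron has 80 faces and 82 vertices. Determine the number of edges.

160

Here V − E + F = 2.
E = V + F − (2) = 82 + 80 − (2) = 160.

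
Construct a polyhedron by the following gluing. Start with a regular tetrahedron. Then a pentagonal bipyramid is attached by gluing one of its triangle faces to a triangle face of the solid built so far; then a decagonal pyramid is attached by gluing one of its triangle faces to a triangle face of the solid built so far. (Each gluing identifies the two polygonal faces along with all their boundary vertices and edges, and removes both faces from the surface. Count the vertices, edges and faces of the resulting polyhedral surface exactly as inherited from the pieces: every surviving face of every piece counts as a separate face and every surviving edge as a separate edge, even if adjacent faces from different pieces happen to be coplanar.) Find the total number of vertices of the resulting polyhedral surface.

A regular tetrahedron: V=4, E=6, F=4.
Attach a pentagonal bipyramid (V=7, E=15, F=10) along a 3-gon: merge 3 vertices and 3 edges, delete both glued faces → V=8, E=18, F=12.
Attach a decagonal pyramid (V=11, E=20, F=11) along a 3-gon: merge 3 vertices and 3 edges, delete both glued faces → V=16, E=35, F=21.
Check: V − E + F = 16 − 35 + 21 = 2.

16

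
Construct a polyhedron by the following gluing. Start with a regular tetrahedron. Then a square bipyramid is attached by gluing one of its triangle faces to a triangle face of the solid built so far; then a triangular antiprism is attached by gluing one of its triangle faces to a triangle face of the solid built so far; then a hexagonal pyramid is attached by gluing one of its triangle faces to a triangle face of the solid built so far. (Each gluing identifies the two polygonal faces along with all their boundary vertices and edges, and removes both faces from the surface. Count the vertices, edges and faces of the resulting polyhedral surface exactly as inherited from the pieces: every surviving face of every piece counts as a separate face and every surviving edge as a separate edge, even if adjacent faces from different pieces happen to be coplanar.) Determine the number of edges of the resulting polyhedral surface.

A regular tetrahedron: V=4, E=6, F=4.
Attach a square bipyramid (V=6, E=12, F=8) along a 3-gon: merge 3 vertices and 3 edges, delete both glued faces → V=7, E=15, F=10.
Attach a triangular antiprism (V=6, E=12, F=8) along a 3-gon: merge 3 vertices and 3 edges, delete both glued faces → V=10, E=24, F=16.
Attach a hexagonal pyramid (V=7, E=12, F=7) along a 3-gon: merge 3 vertices and 3 edges, delete both glued faces → V=14, E=33, F=21.
Check: V − E + F = 14 − 33 + 21 = 2.

33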